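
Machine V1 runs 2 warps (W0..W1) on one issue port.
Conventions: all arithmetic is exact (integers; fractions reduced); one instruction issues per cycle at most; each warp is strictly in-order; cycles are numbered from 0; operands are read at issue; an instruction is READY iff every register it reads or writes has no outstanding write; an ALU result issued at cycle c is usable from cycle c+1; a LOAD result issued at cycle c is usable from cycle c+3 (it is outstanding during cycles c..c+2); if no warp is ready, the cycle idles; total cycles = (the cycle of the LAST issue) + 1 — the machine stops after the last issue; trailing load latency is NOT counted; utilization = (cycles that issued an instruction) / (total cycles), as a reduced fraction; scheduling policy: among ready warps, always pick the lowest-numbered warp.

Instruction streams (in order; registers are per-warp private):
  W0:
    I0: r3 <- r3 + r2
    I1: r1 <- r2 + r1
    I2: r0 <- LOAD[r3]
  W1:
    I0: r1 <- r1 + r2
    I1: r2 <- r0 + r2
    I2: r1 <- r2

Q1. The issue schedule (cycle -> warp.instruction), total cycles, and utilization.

cycle 0: W0.I0
cycle 1: W0.I1
cycle 2: W0.I2
cycle 3: W1.I0
cycle 4: W1.I1
cycle 5: W1.I2

Answer: 6 cycles, utilization 1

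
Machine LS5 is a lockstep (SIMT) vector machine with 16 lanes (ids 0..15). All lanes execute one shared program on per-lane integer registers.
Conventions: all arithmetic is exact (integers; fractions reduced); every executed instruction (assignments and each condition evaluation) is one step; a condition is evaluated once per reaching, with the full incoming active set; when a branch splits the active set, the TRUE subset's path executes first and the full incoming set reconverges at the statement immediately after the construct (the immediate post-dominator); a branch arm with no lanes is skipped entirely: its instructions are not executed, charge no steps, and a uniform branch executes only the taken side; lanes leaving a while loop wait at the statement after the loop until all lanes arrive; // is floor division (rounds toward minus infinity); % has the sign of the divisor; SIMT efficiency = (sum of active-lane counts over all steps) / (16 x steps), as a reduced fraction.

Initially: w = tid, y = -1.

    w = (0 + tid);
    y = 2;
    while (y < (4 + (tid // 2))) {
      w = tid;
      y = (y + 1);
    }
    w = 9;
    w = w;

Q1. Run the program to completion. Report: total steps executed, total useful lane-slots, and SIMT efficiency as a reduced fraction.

Answer: 32 steps, 344 useful, 43/64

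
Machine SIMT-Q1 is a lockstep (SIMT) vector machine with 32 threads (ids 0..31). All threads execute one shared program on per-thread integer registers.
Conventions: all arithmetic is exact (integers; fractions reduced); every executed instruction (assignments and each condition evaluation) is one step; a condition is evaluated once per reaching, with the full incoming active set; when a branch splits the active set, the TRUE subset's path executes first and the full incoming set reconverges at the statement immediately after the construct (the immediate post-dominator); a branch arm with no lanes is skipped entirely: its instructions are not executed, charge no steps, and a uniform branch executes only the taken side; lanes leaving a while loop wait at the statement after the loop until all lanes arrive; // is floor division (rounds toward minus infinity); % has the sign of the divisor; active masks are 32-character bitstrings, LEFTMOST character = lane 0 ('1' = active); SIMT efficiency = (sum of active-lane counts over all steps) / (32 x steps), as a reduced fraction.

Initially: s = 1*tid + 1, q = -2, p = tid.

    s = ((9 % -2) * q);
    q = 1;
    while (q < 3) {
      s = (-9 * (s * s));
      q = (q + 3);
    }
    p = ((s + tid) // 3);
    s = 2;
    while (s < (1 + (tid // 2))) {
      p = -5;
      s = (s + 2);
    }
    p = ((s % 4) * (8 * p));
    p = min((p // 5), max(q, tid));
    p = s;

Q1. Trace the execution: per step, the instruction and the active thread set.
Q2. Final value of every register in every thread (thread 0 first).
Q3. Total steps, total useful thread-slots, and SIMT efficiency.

step 0: s <- ((9 % -2) * q)          11111111111111111111111111111111
step 1: q <- 1                       11111111111111111111111111111111
step 2: eval (q < 3)                 11111111111111111111111111111111
step 3: s <- (-9 * (s * s))          11111111111111111111111111111111
step 4: q <- (q + 3)                 11111111111111111111111111111111
step 5: eval (q < 3)                 11111111111111111111111111111111
step 6: p <- ((s + tid) // 3)        11111111111111111111111111111111
step 7: s <- 2                       11111111111111111111111111111111
step 8: eval (s < (1 + (tid // 2)))  11111111111111111111111111111111
step 9: p <- -5                      00001111111111111111111111111111
step 10: s <- (s + 2)                 00001111111111111111111111111111
step 11: eval (s < (1 + (tid // 2)))  00001111111111111111111111111111
step 12: p <- -5                      00000000111111111111111111111111
step 13: s <- (s + 2)                 00000000111111111111111111111111
step 14: eval (s < (1 + (tid // 2)))  00000000111111111111111111111111
step 15: p <- -5                      00000000000011111111111111111111
step 16: s <- (s + 2)                 00000000000011111111111111111111
step 17: eval (s < (1 + (tid // 2)))  00000000000011111111111111111111
step 18: p <- -5                      00000000000000001111111111111111
step 19: s <- (s + 2)                 00000000000000001111111111111111
step 20: eval (s < (1 + (tid // 2)))  00000000000000001111111111111111
step 21: p <- -5                      00000000000000000000111111111111
step 22: s <- (s + 2)                 00000000000000000000111111111111
step 23: eval (s < (1 + (tid // 2)))  00000000000000000000111111111111
step 24: p <- -5                      00000000000000000000000011111111
step 25: s <- (s + 2)                 00000000000000000000000011111111
step 26: eval (s < (1 + (tid // 2)))  00000000000000000000000011111111
step 27: p <- -5                      00000000000000000000000000001111
step 28: s <- (s + 2)                 00000000000000000000000000001111
step 29: eval (s < (1 + (tid // 2)))  00000000000000000000000000001111
step 30: p <- ((s % 4) * (8 * p))     11111111111111111111111111111111
step 31: p <- min((p // 5), max(q, tid)) 11111111111111111111111111111111
step 32: p <- s                       11111111111111111111111111111111

Answer: 33 steps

s: 2,2,2,2,4,4,4,4,6,6,6,6,8,8,8,8,10,10,10,10,12,12,12,12,14,14,14,14,16,16,16,16
q: 4,4,4,4,4,4,4,4,4,4,4,4,4,4,4,4,4,4,4,4,4,4,4,4,4,4,4,4,4,4,4,4
p: 2,2,2,2,4,4,4,4,6,6,6,6,8,8,8,8,10,10,10,10,12,12,12,12,14,14,14,14,16,16,16,16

steps = 33; useful = 720; efficiency = 720/1056 = 15/22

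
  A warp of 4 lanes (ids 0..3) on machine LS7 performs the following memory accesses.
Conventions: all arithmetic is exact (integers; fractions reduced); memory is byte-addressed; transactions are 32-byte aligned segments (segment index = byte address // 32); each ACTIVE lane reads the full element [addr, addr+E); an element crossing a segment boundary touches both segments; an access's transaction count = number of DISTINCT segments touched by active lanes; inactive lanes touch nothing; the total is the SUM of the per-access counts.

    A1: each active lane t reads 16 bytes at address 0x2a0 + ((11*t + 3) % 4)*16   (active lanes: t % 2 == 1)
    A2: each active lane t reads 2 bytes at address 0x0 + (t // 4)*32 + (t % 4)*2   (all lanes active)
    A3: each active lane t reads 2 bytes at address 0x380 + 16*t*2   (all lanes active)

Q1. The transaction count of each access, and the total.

A1: 2 transactions
A2: 1 transaction
A3: 4 transactions

Answer: 2,1,4; total 7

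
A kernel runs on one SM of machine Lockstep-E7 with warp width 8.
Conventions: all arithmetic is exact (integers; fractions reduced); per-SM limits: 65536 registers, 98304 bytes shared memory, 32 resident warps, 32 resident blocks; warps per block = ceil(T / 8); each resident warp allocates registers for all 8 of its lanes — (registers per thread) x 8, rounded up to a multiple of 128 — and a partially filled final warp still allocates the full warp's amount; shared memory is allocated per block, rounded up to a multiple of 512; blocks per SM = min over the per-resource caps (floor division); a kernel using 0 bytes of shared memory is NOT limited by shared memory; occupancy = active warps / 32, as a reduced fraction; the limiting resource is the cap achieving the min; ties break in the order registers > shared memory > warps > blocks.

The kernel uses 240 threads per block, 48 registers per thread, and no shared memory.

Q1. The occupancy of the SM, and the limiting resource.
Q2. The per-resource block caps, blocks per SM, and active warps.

Answer: occupancy 15/16, limited by warps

registers: 5 blocks
shared memory: no limit (kernel uses none)
warps: 1 block
blocks: 32 blocks

Answer: 1 block, 30 active warps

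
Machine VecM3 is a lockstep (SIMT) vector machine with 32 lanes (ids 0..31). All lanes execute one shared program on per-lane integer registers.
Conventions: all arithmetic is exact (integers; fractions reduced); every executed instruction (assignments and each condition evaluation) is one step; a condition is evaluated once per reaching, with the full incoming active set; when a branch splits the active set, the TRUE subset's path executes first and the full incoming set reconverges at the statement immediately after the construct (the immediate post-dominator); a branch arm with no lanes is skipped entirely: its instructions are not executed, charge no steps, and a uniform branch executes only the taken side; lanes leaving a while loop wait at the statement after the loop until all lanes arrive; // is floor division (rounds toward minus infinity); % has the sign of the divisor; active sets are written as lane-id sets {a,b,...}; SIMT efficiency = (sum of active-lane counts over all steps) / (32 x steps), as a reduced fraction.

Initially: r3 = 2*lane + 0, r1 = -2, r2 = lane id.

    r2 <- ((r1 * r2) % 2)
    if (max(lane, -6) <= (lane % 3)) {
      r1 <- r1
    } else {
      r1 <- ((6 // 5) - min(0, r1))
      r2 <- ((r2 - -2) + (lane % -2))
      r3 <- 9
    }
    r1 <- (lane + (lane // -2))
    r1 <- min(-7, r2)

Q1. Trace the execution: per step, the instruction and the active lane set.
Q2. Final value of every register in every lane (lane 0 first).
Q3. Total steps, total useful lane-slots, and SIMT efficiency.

step 0: r2 <- ((r1 * r2) % 2)        {0,1,2,3,4,5,6,7,8,9,10,11,12,13,14,15,16,17,18,19,20,21,22,23,24,25,26,27,28,29,30,31}
step 1: eval (max(lane, -6) <= (lane % 3)) {0,1,2,3,4,5,6,7,8,9,10,11,12,13,14,15,16,17,18,19,20,21,22,23,24,25,26,27,28,29,30,31}
step 2: r1 <- r1                     {0,1,2}
step 3: r1 <- ((6 // 5) - min(0, r1)) {3,4,5,6,7,8,9,10,11,12,13,14,15,16,17,18,19,20,21,22,23,24,25,26,27,28,29,30,31}
step 4: r2 <- ((r2 - -2) + (lane % -2)) {3,4,5,6,7,8,9,10,11,12,13,14,15,16,17,18,19,20,21,22,23,24,25,26,27,28,29,30,31}
step 5: r3 <- 9                      {3,4,5,6,7,8,9,10,11,12,13,14,15,16,17,18,19,20,21,22,23,24,25,26,27,28,29,30,31}
step 6: r1 <- (lane + (lane // -2))  {0,1,2,3,4,5,6,7,8,9,10,11,12,13,14,15,16,17,18,19,20,21,22,23,24,25,26,27,28,29,30,31}
step 7: r1 <- min(-7, r2)            {0,1,2,3,4,5,6,7,8,9,10,11,12,13,14,15,16,17,18,19,20,21,22,23,24,25,26,27,28,29,30,31}

Answer: 8 steps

r3: 0,2,4,9,9,9,9,9,9,9,9,9,9,9,9,9,9,9,9,9,9,9,9,9,9,9,9,9,9,9,9,9
r1: -7,-7,-7,-7,-7,-7,-7,-7,-7,-7,-7,-7,-7,-7,-7,-7,-7,-7,-7,-7,-7,-7,-7,-7,-7,-7,-7,-7,-7,-7,-7,-7
r2: 0,0,0,1,2,1,2,1,2,1,2,1,2,1,2,1,2,1,2,1,2,1,2,1,2,1,2,1,2,1,2,1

steps = 8; useful = 218; efficiency = 218/256 = 109/128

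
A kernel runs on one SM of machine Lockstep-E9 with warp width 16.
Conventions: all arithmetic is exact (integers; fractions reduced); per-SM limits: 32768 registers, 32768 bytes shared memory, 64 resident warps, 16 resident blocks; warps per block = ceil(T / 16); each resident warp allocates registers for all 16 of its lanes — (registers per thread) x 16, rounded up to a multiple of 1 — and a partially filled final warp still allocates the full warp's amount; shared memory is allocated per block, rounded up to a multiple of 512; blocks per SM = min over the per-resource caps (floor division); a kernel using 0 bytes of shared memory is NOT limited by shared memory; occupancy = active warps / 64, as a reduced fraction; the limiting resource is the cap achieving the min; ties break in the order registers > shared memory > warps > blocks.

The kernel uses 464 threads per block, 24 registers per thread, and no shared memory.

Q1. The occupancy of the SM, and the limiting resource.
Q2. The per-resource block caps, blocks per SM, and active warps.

Answer: occupancy 29/32, limited by registers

registers: 2 blocks
shared memory: no limit (kernel uses none)
warps: 2 blocks
blocks: 16 blocks

Answer: 2 blocks, 58 active warps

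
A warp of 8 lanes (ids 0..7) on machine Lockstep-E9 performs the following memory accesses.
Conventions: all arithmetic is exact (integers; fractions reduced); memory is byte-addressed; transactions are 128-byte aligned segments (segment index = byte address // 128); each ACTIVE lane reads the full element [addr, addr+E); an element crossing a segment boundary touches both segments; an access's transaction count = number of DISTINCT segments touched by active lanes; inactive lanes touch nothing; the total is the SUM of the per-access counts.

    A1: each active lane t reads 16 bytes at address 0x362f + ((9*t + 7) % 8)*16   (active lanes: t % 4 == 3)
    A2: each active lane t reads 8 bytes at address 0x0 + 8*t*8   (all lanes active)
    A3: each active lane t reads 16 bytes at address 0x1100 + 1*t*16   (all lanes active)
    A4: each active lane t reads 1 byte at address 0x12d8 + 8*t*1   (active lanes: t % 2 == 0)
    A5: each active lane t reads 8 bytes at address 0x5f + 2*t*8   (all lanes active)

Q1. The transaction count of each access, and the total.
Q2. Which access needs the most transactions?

A1: 2 transactions
A2: 4 transactions
A3: 1 transaction
A4: 2 transactions
A5: 2 transactions

Answer: 2,4,1,2,2; total 11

Answer: A2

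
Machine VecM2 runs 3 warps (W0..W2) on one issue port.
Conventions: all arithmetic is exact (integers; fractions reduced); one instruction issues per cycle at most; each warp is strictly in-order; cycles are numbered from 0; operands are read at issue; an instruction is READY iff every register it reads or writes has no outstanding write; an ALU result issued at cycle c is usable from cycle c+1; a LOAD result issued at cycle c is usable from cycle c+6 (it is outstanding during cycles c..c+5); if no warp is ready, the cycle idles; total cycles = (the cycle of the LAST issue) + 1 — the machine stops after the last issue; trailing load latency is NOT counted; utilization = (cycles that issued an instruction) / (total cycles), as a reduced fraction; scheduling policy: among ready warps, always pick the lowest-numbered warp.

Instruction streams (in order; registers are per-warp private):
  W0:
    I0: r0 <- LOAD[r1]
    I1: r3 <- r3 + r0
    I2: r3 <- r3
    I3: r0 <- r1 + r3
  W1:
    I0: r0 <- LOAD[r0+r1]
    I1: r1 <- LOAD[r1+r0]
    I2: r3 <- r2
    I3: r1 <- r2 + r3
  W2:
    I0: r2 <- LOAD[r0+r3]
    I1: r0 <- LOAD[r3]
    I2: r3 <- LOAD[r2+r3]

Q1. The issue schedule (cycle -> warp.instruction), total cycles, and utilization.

cycle 0: W0.I0
cycle 1: W1.I0
cycle 2: W2.I0
cycle 3: W2.I1
cycle 4: idle
cycle 5: idle
cycle 6: W0.I1
cycle 7: W0.I2
cycle 8: W0.I3
cycle 9: W1.I1
cycle 10: W1.I2
cycle 11: W2.I2
cycle 12: idle
cycle 13: idle
cycle 14: idle
cycle 15: W1.I3

Answer: 16 cycles, utilization 11/16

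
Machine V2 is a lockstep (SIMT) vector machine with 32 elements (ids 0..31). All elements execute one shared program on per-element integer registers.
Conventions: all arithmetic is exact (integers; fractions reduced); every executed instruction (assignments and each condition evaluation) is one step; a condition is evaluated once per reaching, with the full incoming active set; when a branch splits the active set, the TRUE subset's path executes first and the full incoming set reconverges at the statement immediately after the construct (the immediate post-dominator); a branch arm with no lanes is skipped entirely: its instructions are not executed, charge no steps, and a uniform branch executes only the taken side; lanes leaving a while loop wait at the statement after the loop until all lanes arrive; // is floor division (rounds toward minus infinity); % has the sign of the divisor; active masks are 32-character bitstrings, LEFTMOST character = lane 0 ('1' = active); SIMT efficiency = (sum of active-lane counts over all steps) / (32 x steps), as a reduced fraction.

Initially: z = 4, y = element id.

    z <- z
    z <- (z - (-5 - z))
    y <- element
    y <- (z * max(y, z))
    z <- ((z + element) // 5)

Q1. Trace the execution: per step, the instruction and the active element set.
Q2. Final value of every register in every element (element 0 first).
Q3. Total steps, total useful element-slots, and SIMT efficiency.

step 0: z <- z                       11111111111111111111111111111111
step 1: z <- (z - (-5 - z))          11111111111111111111111111111111
step 2: y <- element                 11111111111111111111111111111111
step 3: y <- (z * max(y, z))         11111111111111111111111111111111
step 4: z <- ((z + element) // 5)    11111111111111111111111111111111

Answer: 5 steps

z: 2,2,3,3,3,3,3,4,4,4,4,4,5,5,5,5,5,6,6,6,6,6,7,7,7,7,7,8,8,8,8,8
y: 169,169,169,169,169,169,169,169,169,169,169,169,169,169,182,195,208,221,234,247,260,273,286,299,312,325,338,351,364,377,390,403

steps = 5; useful = 160; efficiency = 160/160 = 1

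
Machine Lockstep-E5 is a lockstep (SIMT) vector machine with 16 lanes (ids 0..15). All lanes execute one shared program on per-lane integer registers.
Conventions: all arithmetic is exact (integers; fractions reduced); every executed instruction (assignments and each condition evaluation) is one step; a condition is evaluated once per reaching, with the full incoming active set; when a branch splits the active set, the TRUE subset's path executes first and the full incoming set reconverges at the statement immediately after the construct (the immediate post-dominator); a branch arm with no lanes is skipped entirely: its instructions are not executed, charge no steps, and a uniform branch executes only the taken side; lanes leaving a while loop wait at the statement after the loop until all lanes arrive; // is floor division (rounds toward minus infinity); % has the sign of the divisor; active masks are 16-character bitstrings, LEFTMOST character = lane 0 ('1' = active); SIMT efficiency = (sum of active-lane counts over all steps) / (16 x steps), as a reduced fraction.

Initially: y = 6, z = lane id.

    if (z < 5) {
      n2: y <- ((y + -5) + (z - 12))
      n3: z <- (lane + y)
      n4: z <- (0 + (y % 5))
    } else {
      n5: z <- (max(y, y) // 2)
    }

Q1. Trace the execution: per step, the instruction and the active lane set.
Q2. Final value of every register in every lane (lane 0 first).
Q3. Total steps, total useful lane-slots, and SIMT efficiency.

step 0: eval (z < 5)                 1111111111111111
step 1: y <- ((y + -5) + (z - 12))   1111100000000000
step 2: z <- (lane + y)              1111100000000000
step 3: z <- (0 + (y % 5))           1111100000000000
step 4: z <- (max(y, y) // 2)        0000011111111111

Answer: 5 steps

y: -11,-10,-9,-8,-7,6,6,6,6,6,6,6,6,6,6,6
z: 4,0,1,2,3,3,3,3,3,3,3,3,3,3,3,3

steps = 5; useful = 42; efficiency = 42/80 = 21/40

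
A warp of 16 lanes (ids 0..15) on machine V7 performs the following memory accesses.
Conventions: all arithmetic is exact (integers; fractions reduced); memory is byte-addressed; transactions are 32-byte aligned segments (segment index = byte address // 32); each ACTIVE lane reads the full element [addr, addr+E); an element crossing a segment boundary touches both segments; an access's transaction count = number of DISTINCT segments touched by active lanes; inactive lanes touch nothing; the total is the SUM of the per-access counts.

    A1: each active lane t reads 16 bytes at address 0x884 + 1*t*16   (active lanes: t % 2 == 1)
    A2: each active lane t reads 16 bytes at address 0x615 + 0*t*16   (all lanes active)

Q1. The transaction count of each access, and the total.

A1: 9 transactions
A2: 2 transactions

Answer: 9,2; total 11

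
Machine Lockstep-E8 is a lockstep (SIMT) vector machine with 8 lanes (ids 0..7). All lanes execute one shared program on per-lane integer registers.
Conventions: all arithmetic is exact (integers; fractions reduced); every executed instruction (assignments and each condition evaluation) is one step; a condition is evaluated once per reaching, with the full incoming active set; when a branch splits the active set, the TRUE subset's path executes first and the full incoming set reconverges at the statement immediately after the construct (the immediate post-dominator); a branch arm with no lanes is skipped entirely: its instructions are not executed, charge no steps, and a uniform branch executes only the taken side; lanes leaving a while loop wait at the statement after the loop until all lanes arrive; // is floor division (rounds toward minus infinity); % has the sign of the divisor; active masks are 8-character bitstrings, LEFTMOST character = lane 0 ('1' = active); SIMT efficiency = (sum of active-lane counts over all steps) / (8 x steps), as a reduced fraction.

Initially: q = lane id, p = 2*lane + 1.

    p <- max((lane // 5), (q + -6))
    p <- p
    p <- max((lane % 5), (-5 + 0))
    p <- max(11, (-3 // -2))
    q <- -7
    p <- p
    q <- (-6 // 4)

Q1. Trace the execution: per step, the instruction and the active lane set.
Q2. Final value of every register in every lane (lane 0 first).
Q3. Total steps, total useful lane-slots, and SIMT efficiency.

step 0: p <- max((lane // 5), (q + -6)) 11111111
step 1: p <- p                       11111111
step 2: p <- max((lane % 5), (-5 + 0)) 11111111
step 3: p <- max(11, (-3 // -2))     11111111
step 4: q <- -7                      11111111
step 5: p <- p                       11111111
step 6: q <- (-6 // 4)               11111111

Answer: 7 steps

q: -2,-2,-2,-2,-2,-2,-2,-2
p: 11,11,11,11,11,11,11,11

steps = 7; useful = 56; efficiency = 56/56 = 1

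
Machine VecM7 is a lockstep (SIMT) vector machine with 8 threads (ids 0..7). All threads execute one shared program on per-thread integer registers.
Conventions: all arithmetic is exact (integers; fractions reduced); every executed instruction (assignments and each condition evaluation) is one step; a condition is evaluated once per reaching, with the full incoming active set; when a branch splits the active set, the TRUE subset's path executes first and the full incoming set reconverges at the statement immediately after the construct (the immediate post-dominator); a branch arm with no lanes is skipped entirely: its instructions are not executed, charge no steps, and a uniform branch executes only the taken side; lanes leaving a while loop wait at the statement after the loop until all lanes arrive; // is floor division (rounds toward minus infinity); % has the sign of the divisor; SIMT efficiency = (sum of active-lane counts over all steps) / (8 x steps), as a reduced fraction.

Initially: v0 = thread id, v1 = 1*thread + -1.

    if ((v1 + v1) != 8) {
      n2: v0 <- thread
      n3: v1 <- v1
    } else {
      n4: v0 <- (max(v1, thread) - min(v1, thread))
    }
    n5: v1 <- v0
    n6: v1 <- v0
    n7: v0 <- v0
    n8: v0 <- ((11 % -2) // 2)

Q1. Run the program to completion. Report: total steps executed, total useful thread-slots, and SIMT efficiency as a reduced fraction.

Answer: 8 steps, 55 useful, 55/64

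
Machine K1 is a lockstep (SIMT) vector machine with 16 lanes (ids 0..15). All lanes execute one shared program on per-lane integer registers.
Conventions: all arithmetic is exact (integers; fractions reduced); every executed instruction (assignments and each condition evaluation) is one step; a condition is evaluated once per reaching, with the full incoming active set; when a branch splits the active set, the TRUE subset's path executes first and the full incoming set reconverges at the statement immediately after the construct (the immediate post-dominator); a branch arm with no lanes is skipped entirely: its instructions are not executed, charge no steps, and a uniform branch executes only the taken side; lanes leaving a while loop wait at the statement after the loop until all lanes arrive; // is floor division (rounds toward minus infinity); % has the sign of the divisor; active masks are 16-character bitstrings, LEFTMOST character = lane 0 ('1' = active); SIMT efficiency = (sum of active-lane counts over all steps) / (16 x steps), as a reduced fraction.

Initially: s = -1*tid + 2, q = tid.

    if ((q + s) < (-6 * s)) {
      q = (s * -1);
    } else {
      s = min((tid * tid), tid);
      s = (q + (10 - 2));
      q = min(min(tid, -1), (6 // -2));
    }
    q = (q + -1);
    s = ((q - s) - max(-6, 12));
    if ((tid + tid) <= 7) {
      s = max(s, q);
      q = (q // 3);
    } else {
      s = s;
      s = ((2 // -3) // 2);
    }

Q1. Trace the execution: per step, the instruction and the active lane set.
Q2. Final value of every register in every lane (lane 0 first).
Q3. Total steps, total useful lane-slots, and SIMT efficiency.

step 0: eval ((q + s) < (-6 * s))    1111111111111111
step 1: q <- (s * -1)                0001111111111111
step 2: s <- min((tid * tid), tid)   1110000000000000
step 3: s <- (q + (10 - 2))          1110000000000000
step 4: q <- min(min(tid, -1), (6 // -2)) 1110000000000000
step 5: q <- (q + -1)                1111111111111111
step 6: s <- ((q - s) - max(-6, 12)) 1111111111111111
step 7: eval ((tid + tid) <= 7)      1111111111111111
step 8: s <- max(s, q)               1111000000000000
step 9: q <- (q // 3)                1111000000000000
step 10: s <- s                       0000111111111111
step 11: s <- ((2 // -3) // 2)        0000111111111111

Answer: 12 steps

s: -4,-4,-4,0,-1,-1,-1,-1,-1,-1,-1,-1,-1,-1,-1,-1
q: -2,-2,-2,0,1,2,3,4,5,6,7,8,9,10,11,12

steps = 12; useful = 118; efficiency = 118/192 = 59/96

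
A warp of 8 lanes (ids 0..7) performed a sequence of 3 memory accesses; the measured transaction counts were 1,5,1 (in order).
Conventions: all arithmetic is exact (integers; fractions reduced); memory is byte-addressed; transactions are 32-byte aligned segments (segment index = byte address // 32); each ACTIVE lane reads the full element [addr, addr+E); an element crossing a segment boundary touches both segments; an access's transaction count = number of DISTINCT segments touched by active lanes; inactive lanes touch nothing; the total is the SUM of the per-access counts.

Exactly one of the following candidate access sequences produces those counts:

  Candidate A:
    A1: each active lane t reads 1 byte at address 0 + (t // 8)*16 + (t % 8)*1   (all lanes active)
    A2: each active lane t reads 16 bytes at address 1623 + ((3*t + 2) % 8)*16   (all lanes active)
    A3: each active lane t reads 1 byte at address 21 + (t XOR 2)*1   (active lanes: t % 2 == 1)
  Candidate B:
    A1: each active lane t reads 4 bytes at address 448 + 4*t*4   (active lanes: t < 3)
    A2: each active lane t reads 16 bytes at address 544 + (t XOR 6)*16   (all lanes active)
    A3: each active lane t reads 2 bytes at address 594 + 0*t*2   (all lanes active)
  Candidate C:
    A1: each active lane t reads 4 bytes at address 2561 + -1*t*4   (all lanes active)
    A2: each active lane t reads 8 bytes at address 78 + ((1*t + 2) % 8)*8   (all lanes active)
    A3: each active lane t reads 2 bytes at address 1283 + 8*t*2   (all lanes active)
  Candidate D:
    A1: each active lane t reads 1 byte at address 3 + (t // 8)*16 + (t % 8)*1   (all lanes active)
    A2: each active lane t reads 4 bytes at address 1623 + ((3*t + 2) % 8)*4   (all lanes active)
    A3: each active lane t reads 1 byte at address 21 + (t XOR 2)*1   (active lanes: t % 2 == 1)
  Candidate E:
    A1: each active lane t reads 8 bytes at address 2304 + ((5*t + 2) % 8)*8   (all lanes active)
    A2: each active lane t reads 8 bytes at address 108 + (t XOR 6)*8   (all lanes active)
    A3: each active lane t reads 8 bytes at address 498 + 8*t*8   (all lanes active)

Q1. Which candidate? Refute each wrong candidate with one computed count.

B: A1 gives 2 transactions, not 1
C: A1 gives 2 transactions, not 1
D: A2 gives 2 transactions, not 5
E: A1 gives 2 transactions, not 1
A: all counts match (1,5,1)

Answer: A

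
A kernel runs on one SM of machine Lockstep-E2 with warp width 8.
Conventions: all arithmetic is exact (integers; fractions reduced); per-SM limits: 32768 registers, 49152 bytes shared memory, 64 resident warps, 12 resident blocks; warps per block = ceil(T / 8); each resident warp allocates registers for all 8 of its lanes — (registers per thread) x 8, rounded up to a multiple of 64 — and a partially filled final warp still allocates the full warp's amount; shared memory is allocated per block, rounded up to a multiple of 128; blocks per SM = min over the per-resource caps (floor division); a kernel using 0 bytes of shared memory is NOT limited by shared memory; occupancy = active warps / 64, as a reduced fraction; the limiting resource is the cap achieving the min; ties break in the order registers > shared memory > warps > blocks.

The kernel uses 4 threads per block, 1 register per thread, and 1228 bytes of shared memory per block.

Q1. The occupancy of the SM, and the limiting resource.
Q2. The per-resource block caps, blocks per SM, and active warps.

Answer: occupancy 3/16, limited by blocks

registers: 512 blocks
shared memory: 38 blocks
warps: 64 blocks
blocks: 12 blocks

Answer: 12 blocks, 12 active warps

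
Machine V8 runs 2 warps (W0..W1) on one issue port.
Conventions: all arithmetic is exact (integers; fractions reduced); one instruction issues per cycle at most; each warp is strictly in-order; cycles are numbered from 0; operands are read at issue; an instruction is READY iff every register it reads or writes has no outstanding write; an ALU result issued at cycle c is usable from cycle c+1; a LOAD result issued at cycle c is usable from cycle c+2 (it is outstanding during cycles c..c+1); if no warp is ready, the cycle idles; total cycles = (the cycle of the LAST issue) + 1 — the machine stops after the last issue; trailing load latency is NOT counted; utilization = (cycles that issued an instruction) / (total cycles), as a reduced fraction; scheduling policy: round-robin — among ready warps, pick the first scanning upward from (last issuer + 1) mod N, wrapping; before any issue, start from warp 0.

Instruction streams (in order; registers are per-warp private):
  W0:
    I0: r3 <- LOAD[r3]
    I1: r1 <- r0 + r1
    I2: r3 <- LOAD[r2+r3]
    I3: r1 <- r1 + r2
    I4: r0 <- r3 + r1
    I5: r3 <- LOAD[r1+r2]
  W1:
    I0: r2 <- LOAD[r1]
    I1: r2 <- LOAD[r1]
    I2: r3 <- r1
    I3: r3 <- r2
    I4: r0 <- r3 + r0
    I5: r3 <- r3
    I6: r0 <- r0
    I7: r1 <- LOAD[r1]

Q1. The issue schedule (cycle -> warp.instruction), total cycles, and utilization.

cycle 0: W0.I0
cycle 1: W1.I0
cycle 2: W0.I1
cycle 3: W1.I1
cycle 4: W0.I2
cycle 5: W1.I2
cycle 6: W0.I3
cycle 7: W1.I3
cycle 8: W0.I4
cycle 9: W1.I4
cycle 10: W0.I5
cycle 11: W1.I5
cycle 12: W1.I6
cycle 13: W1.I7

Answer: 14 cycles, utilization 1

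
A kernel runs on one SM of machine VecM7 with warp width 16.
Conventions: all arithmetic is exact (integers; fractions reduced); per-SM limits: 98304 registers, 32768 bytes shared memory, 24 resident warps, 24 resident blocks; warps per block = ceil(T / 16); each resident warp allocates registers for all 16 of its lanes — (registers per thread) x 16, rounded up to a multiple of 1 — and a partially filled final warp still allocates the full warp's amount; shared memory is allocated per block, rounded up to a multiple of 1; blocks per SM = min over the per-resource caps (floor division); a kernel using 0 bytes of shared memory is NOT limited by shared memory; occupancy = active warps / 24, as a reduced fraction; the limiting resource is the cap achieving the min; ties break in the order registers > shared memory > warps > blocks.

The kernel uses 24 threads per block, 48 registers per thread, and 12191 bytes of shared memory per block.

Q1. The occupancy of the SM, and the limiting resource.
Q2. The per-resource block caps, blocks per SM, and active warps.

Answer: occupancy 1/6, limited by shared memory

registers: 64 blocks
shared memory: 2 blocks
warps: 12 blocks
blocks: 24 blocks

Answer: 2 blocks, 4 active warps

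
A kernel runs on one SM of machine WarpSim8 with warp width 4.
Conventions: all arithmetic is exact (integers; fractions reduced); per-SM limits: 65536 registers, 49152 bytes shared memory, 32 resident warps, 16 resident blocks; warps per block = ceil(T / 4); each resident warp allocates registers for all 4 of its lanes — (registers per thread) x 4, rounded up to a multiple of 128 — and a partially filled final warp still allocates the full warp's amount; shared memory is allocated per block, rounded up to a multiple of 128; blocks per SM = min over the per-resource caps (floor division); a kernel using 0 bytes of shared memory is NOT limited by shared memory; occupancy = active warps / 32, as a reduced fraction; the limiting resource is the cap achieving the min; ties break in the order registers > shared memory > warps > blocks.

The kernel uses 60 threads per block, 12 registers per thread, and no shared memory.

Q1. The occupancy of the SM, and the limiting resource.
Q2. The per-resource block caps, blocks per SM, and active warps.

Answer: occupancy 15/16, limited by warps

registers: 34 blocks
shared memory: no limit (kernel uses none)
warps: 2 blocks
blocks: 16 blocks

Answer: 2 blocks, 30 active warps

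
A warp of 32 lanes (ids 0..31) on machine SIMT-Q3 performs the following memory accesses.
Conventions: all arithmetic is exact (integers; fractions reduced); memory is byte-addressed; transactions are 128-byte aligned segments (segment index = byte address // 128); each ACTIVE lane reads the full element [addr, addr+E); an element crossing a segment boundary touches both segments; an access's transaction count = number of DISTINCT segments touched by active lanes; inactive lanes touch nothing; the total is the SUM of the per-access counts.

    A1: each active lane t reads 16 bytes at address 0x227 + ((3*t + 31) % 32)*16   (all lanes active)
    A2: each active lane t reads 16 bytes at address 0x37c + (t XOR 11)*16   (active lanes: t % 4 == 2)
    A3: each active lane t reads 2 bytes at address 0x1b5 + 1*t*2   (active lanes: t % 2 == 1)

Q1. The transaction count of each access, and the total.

A1: 5 transactions
A2: 4 transactions
A3: 1 transaction

Answer: 5,4,1; total 10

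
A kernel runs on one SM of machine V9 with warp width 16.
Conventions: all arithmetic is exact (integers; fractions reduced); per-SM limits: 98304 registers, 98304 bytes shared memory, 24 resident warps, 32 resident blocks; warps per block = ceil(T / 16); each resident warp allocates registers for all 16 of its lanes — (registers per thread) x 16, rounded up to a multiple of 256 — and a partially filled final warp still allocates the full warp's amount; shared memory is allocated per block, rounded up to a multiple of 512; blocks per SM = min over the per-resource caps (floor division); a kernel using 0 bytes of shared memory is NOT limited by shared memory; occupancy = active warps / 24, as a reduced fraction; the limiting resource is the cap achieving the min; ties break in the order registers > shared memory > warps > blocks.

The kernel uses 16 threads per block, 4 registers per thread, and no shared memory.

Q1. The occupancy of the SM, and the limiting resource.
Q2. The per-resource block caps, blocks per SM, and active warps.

Answer: occupancy 1, limited by warps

registers: 384 blocks
shared memory: no limit (kernel uses none)
warps: 24 blocks
blocks: 32 blocks

Answer: 24 blocks, 24 active warps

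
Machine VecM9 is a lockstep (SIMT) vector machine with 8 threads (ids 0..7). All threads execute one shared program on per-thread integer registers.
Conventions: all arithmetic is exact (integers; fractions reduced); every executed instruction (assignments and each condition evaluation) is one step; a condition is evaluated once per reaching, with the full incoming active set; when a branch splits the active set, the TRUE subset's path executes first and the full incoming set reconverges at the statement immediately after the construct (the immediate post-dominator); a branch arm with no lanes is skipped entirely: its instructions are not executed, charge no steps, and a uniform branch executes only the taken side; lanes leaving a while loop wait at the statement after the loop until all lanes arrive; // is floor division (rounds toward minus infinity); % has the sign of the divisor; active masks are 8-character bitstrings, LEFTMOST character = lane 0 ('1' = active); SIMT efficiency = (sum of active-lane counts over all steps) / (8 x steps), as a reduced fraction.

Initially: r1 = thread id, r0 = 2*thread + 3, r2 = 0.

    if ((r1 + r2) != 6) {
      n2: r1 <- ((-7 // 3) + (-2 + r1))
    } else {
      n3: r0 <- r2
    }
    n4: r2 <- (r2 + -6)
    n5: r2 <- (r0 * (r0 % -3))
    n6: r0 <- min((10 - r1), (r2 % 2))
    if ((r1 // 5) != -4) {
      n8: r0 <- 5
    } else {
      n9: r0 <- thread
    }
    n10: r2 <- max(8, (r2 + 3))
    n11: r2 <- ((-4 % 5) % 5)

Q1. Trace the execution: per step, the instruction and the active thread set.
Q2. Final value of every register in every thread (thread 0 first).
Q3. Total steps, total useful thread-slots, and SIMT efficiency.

step 0: eval ((r1 + r2) != 6)        11111111
step 1: r1 <- ((-7 // 3) + (-2 + r1)) 11111101
step 2: r0 <- r2                     00000010
step 3: r2 <- (r2 + -6)              11111111
step 4: r2 <- (r0 * (r0 % -3))       11111111
step 5: r0 <- min((10 - r1), (r2 % 2)) 11111111
step 6: eval ((r1 // 5) != -4)       11111111
step 7: r0 <- 5                      11111111
step 8: r2 <- max(8, (r2 + 3))       11111111
step 9: r2 <- ((-4 % 5) % 5)         11111111

Answer: 10 steps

r1: -5,-4,-3,-2,-1,0,6,2
r0: 5,5,5,5,5,5,5,5
r2: 1,1,1,1,1,1,1,1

steps = 10; useful = 72; efficiency = 72/80 = 9/10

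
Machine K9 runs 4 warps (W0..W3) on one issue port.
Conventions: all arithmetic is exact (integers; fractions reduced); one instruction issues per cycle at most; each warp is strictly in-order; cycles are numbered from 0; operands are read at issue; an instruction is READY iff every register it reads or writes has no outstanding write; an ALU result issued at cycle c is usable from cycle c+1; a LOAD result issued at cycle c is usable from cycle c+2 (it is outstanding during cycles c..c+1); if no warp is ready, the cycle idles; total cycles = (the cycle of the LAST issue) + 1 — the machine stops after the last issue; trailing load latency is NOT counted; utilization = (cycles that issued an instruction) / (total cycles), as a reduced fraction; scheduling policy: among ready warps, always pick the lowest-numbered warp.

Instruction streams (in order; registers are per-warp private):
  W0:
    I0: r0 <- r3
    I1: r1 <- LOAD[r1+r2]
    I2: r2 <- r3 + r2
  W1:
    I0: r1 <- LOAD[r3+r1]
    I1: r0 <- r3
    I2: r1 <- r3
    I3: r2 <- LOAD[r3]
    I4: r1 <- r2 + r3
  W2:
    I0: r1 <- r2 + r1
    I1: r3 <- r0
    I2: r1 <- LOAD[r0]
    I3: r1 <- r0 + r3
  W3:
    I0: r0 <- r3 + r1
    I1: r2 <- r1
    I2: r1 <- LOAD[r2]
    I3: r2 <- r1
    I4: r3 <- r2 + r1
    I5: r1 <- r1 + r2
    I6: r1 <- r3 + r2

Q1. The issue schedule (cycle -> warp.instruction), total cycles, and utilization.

cycle 0: W0.I0
cycle 1: W0.I1
cycle 2: W0.I2
cycle 3: W1.I0
cycle 4: W1.I1
cycle 5: W1.I2
cycle 6: W1.I3
cycle 7: W2.I0
cycle 8: W1.I4
cycle 9: W2.I1
cycle 10: W2.I2
cycle 11: W3.I0
cycle 12: W2.I3
cycle 13: W3.I1
cycle 14: W3.I2
cycle 15: idle
cycle 16: W3.I3
cycle 17: W3.I4
cycle 18: W3.I5
cycle 19: W3.I6

Answer: 20 cycles, utilization 19/20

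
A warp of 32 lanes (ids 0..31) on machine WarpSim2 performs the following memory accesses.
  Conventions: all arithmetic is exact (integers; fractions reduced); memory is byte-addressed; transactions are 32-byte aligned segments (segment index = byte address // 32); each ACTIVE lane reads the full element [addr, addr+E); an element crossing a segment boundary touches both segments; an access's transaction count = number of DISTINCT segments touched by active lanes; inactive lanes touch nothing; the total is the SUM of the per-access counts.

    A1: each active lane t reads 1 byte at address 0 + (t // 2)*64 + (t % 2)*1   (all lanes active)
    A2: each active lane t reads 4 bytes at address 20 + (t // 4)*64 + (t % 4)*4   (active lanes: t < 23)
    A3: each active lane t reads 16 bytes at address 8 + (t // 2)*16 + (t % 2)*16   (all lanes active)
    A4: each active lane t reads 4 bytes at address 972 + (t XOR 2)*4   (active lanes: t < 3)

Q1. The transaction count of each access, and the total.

A1: 16 transactions
A2: 11 transactions
A3: 9 transactions
A4: 1 transaction

Answer: 16,11,9,1; total 37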